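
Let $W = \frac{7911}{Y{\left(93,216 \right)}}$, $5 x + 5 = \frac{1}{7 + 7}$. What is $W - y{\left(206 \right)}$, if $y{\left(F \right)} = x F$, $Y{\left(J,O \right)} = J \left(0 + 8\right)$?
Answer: $\frac{1854831}{8680} \approx 213.69$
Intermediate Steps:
$x = - \frac{69}{70}$ ($x = -1 + \frac{1}{5 \left(7 + 7\right)} = -1 + \frac{1}{5 \cdot 14} = -1 + \frac{1}{5} \cdot \frac{1}{14} = -1 + \frac{1}{70} = - \frac{69}{70} \approx -0.98571$)
$Y{\left(J,O \right)} = 8 J$ ($Y{\left(J,O \right)} = J 8 = 8 J$)
$y{\left(F \right)} = - \frac{69 F}{70}$
$W = \frac{2637}{248}$ ($W = \frac{7911}{8 \cdot 93} = \frac{7911}{744} = 7911 \cdot \frac{1}{744} = \frac{2637}{248} \approx 10.633$)
$W - y{\left(206 \right)} = \frac{2637}{248} - \left(- \frac{69}{70}\right) 206 = \frac{2637}{248} - - \frac{7107}{35} = \frac{2637}{248} + \frac{7107}{35} = \frac{1854831}{8680}$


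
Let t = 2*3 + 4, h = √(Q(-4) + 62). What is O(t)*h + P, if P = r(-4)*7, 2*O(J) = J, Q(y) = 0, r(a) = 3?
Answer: 21 + 5*√62 ≈ 60.370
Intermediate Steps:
h = √62 (h = √(0 + 62) = √62 ≈ 7.8740)
t = 10 (t = 6 + 4 = 10)
O(J) = J/2
P = 21 (P = 3*7 = 21)
O(t)*h + P = ((½)*10)*√62 + 21 = 5*√62 + 21 = 21 + 5*√62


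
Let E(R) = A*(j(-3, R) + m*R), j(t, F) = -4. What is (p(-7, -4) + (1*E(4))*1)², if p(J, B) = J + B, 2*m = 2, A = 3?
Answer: 121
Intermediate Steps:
m = 1 (m = (½)*2 = 1)
E(R) = -12 + 3*R (E(R) = 3*(-4 + 1*R) = 3*(-4 + R) = -12 + 3*R)
p(J, B) = B + J
(p(-7, -4) + (1*E(4))*1)² = ((-4 - 7) + (1*(-12 + 3*4))*1)² = (-11 + (1*(-12 + 12))*1)² = (-11 + (1*0)*1)² = (-11 + 0*1)² = (-11 + 0)² = (-11)² = 121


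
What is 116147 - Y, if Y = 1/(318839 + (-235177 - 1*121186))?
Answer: 4358300029/37524 ≈ 1.1615e+5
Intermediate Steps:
Y = -1/37524 (Y = 1/(318839 + (-235177 - 121186)) = 1/(318839 - 356363) = 1/(-37524) = -1/37524 ≈ -2.6650e-5)
116147 - Y = 116147 - 1*(-1/37524) = 116147 + 1/37524 = 4358300029/37524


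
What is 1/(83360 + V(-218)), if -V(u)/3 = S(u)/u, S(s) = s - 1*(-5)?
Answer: 218/18171841 ≈ 1.1997e-5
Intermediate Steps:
S(s) = 5 + s (S(s) = s + 5 = 5 + s)
V(u) = -3*(5 + u)/u
1/(83360 + V(-218)) = 1/(83360 + (-3 - 15/(-218))) = 1/(83360 + (-3 - 15*(-1/218))) = 1/(83360 + (-3 + 15/218)) = 1/(83360 - 639/218) = 1/(18171841/218) = 218/18171841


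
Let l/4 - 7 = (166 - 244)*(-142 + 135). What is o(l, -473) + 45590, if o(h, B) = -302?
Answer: 45288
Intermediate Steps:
l = 2212 (l = 28 + 4*((166 - 244)*(-142 + 135)) = 28 + 4*(-78*(-7)) = 28 + 4*546 = 28 + 2184 = 2212)
o(l, -473) + 45590 = -302 + 45590 = 45288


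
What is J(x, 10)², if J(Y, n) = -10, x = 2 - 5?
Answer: 100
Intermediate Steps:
x = -3
J(x, 10)² = (-10)² = 100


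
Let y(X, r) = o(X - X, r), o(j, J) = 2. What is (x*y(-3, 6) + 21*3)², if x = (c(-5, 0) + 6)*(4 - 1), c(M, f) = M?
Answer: 4761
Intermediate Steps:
y(X, r) = 2
x = 3 (x = (-5 + 6)*(4 - 1) = 1*3 = 3)
(x*y(-3, 6) + 21*3)² = (3*2 + 21*3)² = (6 + 63)² = 69² = 4761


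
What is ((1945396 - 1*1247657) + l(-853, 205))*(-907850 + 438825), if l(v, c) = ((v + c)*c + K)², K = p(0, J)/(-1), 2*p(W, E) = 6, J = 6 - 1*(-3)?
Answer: -8277334620981700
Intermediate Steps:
J = 9 (J = 6 + 3 = 9)
p(W, E) = 3 (p(W, E) = (½)*6 = 3)
K = -3 (K = 3/(-1) = 3*(-1) = -3)
l(v, c) = (-3 + c*(c + v))² (l(v, c) = ((v + c)*c - 3)² = ((c + v)*c - 3)² = (c*(c + v) - 3)² = (-3 + c*(c + v))²)
((1945396 - 1*1247657) + l(-853, 205))*(-907850 + 438825) = ((1945396 - 1*1247657) + (-3 + 205² + 205*(-853))²)*(-907850 + 438825) = ((1945396 - 1247657) + (-3 + 42025 - 174865)²)*(-469025) = (697739 + (-132843)²)*(-469025) = (697739 + 17647262649)*(-469025) = 17647960388*(-469025) = -8277334620981700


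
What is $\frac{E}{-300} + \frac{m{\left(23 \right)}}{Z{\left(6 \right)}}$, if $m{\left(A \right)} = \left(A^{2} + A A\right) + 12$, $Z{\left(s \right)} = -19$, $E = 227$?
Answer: $- \frac{325313}{5700} \approx -57.072$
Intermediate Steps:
$m{\left(A \right)} = 12 + 2 A^{2}$ ($m{\left(A \right)} = \left(A^{2} + A^{2}\right) + 12 = 2 A^{2} + 12 = 12 + 2 A^{2}$)
$\frac{E}{-300} + \frac{m{\left(23 \right)}}{Z{\left(6 \right)}} = \frac{227}{-300} + \frac{12 + 2 \cdot 23^{2}}{-19} = 227 \left(- \frac{1}{300}\right) + \left(12 + 2 \cdot 529\right) \left(- \frac{1}{19}\right) = - \frac{227}{300} + \left(12 + 1058\right) \left(- \frac{1}{19}\right) = - \frac{227}{300} + 1070 \left(- \frac{1}{19}\right) = - \frac{227}{300} - \frac{1070}{19} = - \frac{325313}{5700}$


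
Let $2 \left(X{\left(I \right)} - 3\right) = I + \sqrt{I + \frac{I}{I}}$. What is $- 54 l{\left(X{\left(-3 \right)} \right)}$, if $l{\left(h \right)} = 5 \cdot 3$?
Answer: $-810$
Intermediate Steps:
$X{\left(I \right)} = 3 + \frac{I}{2} + \frac{\sqrt{1 + I}}{2}$ ($X{\left(I \right)} = 3 + \frac{I + \sqrt{I + \frac{I}{I}}}{2} = 3 + \frac{I + \sqrt{I + 1}}{2} = 3 + \frac{I + \sqrt{1 + I}}{2} = 3 + \left(\frac{I}{2} + \frac{\sqrt{1 + I}}{2}\right) = 3 + \frac{I}{2} + \frac{\sqrt{1 + I}}{2}$)
$l{\left(h \right)} = 15$
$- 54 l{\left(X{\left(-3 \right)} \right)} = \left(-54\right) 15 = -810$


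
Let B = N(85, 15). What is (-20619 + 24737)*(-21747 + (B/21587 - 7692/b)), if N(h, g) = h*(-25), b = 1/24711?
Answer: -16898879756325644/21587 ≈ -7.8283e+11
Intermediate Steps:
b = 1/24711 ≈ 4.0468e-5
N(h, g) = -25*h
B = -2125 (B = -25*85 = -2125)
(-20619 + 24737)*(-21747 + (B/21587 - 7692/b)) = (-20619 + 24737)*(-21747 + (-2125/21587 - 7692/1/24711)) = 4118*(-21747 + (-2125*1/21587 - 7692*24711)) = 4118*(-21747 + (-2125/21587 - 190077012)) = 4118*(-21747 - 4103192460169/21587) = 4118*(-4103661912658/21587) = -16898879756325644/21587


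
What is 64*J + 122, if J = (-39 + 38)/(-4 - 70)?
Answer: 4546/37 ≈ 122.86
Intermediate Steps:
J = 1/74 (J = -1/(-74) = -1*(-1/74) = 1/74 ≈ 0.013514)
64*J + 122 = 64*(1/74) + 122 = 32/37 + 122 = 4546/37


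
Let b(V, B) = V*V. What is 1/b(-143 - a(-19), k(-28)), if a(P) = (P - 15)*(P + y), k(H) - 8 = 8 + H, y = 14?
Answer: 1/97969 ≈ 1.0207e-5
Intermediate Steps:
k(H) = 16 + H (k(H) = 8 + (8 + H) = 16 + H)
a(P) = (-15 + P)*(14 + P) (a(P) = (P - 15)*(P + 14) = (-15 + P)*(14 + P))
b(V, B) = V**2
1/b(-143 - a(-19), k(-28)) = 1/((-143 - (-210 + (-19)**2 - 1*(-19)))**2) = 1/((-143 - (-210 + 361 + 19))**2) = 1/((-143 - 1*170)**2) = 1/((-143 - 170)**2) = 1/((-313)**2) = 1/97969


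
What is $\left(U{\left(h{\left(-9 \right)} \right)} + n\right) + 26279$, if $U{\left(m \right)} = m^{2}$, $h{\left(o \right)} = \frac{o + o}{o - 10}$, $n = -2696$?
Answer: $\frac{8513787}{361} \approx 23584.0$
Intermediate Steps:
$h{\left(o \right)} = \frac{2 o}{-10 + o}$
$\left(U{\left(h{\left(-9 \right)} \right)} + n\right) + 26279 = \left(\left(2 \left(-9\right) \frac{1}{-10 - 9}\right)^{2} - 2696\right) + 26279 = \left(\left(2 \left(-9\right) \frac{1}{-19}\right)^{2} - 2696\right) + 26279 = \left(\left(2 \left(-9\right) \left(- \frac{1}{19}\right)\right)^{2} - 2696\right) + 26279 = \left(\left(\frac{18}{19}\right)^{2} - 2696\right) + 26279 = \left(\frac{324}{361} - 2696\right) + 26279 = - \frac{972932}{361} + 26279 = \frac{8513787}{361}$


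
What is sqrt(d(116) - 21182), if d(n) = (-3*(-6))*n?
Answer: I*sqrt(19094) ≈ 138.18*I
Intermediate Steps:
d(n) = 18*n
sqrt(d(116) - 21182) = sqrt(18*116 - 21182) = sqrt(2088 - 21182) = sqrt(-19094) = I*sqrt(19094)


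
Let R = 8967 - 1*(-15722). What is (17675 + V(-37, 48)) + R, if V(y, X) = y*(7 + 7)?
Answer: 41846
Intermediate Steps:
V(y, X) = 14*y (V(y, X) = y*14 = 14*y)
R = 24689 (R = 8967 + 15722 = 24689)
(17675 + V(-37, 48)) + R = (17675 + 14*(-37)) + 24689 = (17675 - 518) + 24689 = 17157 + 24689 = 41846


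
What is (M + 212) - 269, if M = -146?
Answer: -203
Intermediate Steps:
(M + 212) - 269 = (-146 + 212) - 269 = 66 - 269 = -203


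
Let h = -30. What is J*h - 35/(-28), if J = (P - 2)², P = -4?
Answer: -4315/4 ≈ -1078.8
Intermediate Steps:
J = 36 (J = (-4 - 2)² = (-6)² = 36)
J*h - 35/(-28) = 36*(-30) - 35/(-28) = -1080 - 35*(-1/28) = -1080 + 5/4 = -4315/4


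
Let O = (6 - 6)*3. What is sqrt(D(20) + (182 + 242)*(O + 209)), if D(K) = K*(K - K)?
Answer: 2*sqrt(22154) ≈ 297.68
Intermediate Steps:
O = 0 (O = 0*3 = 0)
D(K) = 0 (D(K) = K*0 = 0)
sqrt(D(20) + (182 + 242)*(O + 209)) = sqrt(0 + (182 + 242)*(0 + 209)) = sqrt(0 + 424*209) = sqrt(0 + 88616) = sqrt(88616) = 2*sqrt(22154)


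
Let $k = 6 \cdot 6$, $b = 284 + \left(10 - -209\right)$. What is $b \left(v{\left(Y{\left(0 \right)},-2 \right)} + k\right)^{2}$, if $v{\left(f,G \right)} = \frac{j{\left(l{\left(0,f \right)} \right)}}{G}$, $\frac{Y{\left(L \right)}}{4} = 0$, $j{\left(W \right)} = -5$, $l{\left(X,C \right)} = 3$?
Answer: $\frac{2982287}{4} \approx 7.4557 \cdot 10^{5}$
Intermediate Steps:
$b = 503$ ($b = 284 + \left(10 + 209\right) = 284 + 219 = 503$)
$Y{\left(L \right)} = 0$ ($Y{\left(L \right)} = 4 \cdot 0 = 0$)
$k = 36$
$v{\left(f,G \right)} = - \frac{5}{G}$
$b \left(v{\left(Y{\left(0 \right)},-2 \right)} + k\right)^{2} = 503 \left(- \frac{5}{-2} + 36\right)^{2} = 503 \left(\left(-5\right) \left(- \frac{1}{2}\right) + 36\right)^{2} = 503 \left(\frac{5}{2} + 36\right)^{2} = 503 \left(\frac{77}{2}\right)^{2} = 503 \cdot \frac{5929}{4} = \frac{2982287}{4}$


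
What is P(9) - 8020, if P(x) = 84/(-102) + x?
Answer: -136201/17 ≈ -8011.8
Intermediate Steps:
P(x) = -14/17 + x (P(x) = 84*(-1/102) + x = -14/17 + x)
P(9) - 8020 = (-14/17 + 9) - 8020 = 139/17 - 8020 = -136201/17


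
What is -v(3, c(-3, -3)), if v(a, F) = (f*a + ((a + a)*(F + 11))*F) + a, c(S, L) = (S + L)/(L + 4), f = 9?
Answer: 150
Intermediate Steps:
c(S, L) = (L + S)/(4 + L)
v(a, F) = 10*a + 2*F*a*(11 + F) (v(a, F) = (9*a + ((a + a)*(F + 11))*F) + a = (9*a + ((2*a)*(11 + F))*F) + a = (9*a + (2*a*(11 + F))*F) + a = (9*a + 2*F*a*(11 + F)) + a = 10*a + 2*F*a*(11 + F))
-v(3, c(-3, -3)) = -2*3*(5 + ((-3 - 3)/(4 - 3))² + 11*((-3 - 3)/(4 - 3))) = -2*3*(5 + (-6/1)² + 11*(-6/1)) = -2*3*(5 + (1*(-6))² + 11*(1*(-6))) = -2*3*(5 + (-6)² + 11*(-6)) = -2*3*(5 + 36 - 66) = -2*3*(-25) = -1*(-150) = 150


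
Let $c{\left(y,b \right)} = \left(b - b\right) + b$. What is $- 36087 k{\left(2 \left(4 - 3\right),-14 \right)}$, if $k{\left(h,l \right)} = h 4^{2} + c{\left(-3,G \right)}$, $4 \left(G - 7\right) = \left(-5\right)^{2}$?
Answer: $- \frac{6531747}{4} \approx -1.6329 \cdot 10^{6}$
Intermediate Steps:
$G = \frac{53}{4}$ ($G = 7 + \frac{\left(-5\right)^{2}}{4} = 7 + \frac{1}{4} \cdot 25 = 7 + \frac{25}{4} = \frac{53}{4} \approx 13.25$)
$c{\left(y,b \right)} = b$ ($c{\left(y,b \right)} = 0 + b = b$)
$k{\left(h,l \right)} = \frac{53}{4} + 16 h$ ($k{\left(h,l \right)} = h 4^{2} + \frac{53}{4} = h 16 + \frac{53}{4} = 16 h + \frac{53}{4} = \frac{53}{4} + 16 h$)
$- 36087 k{\left(2 \left(4 - 3\right),-14 \right)} = - 36087 \left(\frac{53}{4} + 16 \cdot 2 \left(4 - 3\right)\right) = - 36087 \left(\frac{53}{4} + 16 \cdot 2 \cdot 1\right) = - 36087 \left(\frac{53}{4} + 16 \cdot 2\right) = - 36087 \left(\frac{53}{4} + 32\right) = \left(-36087\right) \frac{181}{4} = - \frac{6531747}{4}$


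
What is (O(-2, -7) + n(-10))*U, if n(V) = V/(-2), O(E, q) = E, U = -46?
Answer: -138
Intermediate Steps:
n(V) = -V/2 (n(V) = V*(-½) = -V/2)
(O(-2, -7) + n(-10))*U = (-2 - ½*(-10))*(-46) = (-2 + 5)*(-46) = 3*(-46) = -138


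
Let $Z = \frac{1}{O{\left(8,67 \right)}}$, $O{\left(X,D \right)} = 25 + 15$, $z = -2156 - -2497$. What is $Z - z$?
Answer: $- \frac{13639}{40} \approx -340.98$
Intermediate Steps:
$z = 341$ ($z = -2156 + 2497 = 341$)
$O{\left(X,D \right)} = 40$
$Z = \frac{1}{40} \approx 0.025$
$Z - z = \frac{1}{40} - 341 = - \frac{13639}{40}$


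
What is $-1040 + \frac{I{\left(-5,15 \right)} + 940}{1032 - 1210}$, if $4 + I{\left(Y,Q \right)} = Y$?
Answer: $- \frac{186051}{178} \approx -1045.2$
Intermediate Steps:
$I{\left(Y,Q \right)} = -4 + Y$
$-1040 + \frac{I{\left(-5,15 \right)} + 940}{1032 - 1210} = -1040 + \frac{\left(-4 - 5\right) + 940}{1032 - 1210} = -1040 + \frac{-9 + 940}{-178} = -1040 + 931 \left(- \frac{1}{178}\right) = -1040 - \frac{931}{178} = - \frac{186051}{178}$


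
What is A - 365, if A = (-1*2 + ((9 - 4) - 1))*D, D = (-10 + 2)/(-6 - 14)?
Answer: -1821/5 ≈ -364.20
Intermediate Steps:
D = ⅖ (D = -8/(-20) = -8*(-1/20) = ⅖ ≈ 0.40000)
A = ⅘ (A = (-1*2 + ((9 - 4) - 1))*(⅖) = (-2 + (5 - 1))*(⅖) = (-2 + 4)*(⅖) = 2*(⅖) = ⅘ ≈ 0.80000)
A - 365 = ⅘ - 365 = -1821/5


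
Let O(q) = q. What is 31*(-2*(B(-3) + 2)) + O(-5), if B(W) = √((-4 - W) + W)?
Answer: -129 - 124*I ≈ -129.0 - 124.0*I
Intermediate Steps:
B(W) = 2*I (B(W) = √(-4) = 2*I)
31*(-2*(B(-3) + 2)) + O(-5) = 31*(-2*(2*I + 2)) - 5 = 31*(-2*(2 + 2*I)) - 5 = 31*(-4 - 4*I) - 5 = (-124 - 124*I) - 5 = -129 - 124*I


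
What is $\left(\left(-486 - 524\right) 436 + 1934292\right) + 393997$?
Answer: $1887929$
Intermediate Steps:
$\left(\left(-486 - 524\right) 436 + 1934292\right) + 393997 = \left(\left(-1010\right) 436 + 1934292\right) + 393997 = \left(-440360 + 1934292\right) + 393997 = 1493932 + 393997 = 1887929$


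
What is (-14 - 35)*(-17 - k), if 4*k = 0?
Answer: 833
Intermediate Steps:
k = 0 (k = (¼)*0 = 0)
(-14 - 35)*(-17 - k) = (-14 - 35)*(-17 - 1*0) = -49*(-17 + 0) = -49*(-17) = 833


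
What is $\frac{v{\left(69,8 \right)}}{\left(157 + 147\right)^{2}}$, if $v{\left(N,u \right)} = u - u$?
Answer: $0$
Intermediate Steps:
$v{\left(N,u \right)} = 0$
$\frac{v{\left(69,8 \right)}}{\left(157 + 147\right)^{2}} = \frac{0}{\left(157 + 147\right)^{2}} = \frac{0}{304^{2}} = \frac{0}{92416} = 0 \cdot \frac{1}{92416} = 0$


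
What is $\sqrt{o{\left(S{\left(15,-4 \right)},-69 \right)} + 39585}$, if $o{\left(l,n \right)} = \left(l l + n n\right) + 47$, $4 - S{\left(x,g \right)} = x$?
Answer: $3 \sqrt{4946} \approx 210.98$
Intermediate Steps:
$S{\left(x,g \right)} = 4 - x$
$o{\left(l,n \right)} = 47 + l^{2} + n^{2}$ ($o{\left(l,n \right)} = \left(l^{2} + n^{2}\right) + 47 = 47 + l^{2} + n^{2}$)
$\sqrt{o{\left(S{\left(15,-4 \right)},-69 \right)} + 39585} = \sqrt{\left(47 + \left(4 - 15\right)^{2} + \left(-69\right)^{2}\right) + 39585} = \sqrt{\left(47 + \left(4 - 15\right)^{2} + 4761\right) + 39585} = \sqrt{\left(47 + \left(-11\right)^{2} + 4761\right) + 39585} = \sqrt{\left(47 + 121 + 4761\right) + 39585} = \sqrt{4929 + 39585} = \sqrt{44514} = 3 \sqrt{4946}$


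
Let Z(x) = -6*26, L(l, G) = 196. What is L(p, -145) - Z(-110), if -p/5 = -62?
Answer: 352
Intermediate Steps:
p = 310 (p = -5*(-62) = 310)
Z(x) = -156
L(p, -145) - Z(-110) = 196 - 1*(-156) = 196 + 156 = 352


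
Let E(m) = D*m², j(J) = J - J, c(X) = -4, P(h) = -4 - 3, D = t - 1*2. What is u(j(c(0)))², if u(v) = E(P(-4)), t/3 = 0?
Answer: 9604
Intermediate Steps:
t = 0 (t = 3*0 = 0)
D = -2 (D = 0 - 1*2 = 0 - 2 = -2)
P(h) = -7
j(J) = 0
E(m) = -2*m²
u(v) = -98 (u(v) = -2*(-7)² = -2*49 = -98)
u(j(c(0)))² = (-98)² = 9604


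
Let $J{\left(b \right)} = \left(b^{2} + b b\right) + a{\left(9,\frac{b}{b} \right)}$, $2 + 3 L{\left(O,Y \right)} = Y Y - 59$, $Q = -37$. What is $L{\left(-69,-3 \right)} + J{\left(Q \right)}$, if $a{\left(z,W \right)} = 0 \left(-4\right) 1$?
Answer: $\frac{8162}{3} \approx 2720.7$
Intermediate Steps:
$L{\left(O,Y \right)} = - \frac{61}{3} + \frac{Y^{2}}{3}$ ($L{\left(O,Y \right)} = - \frac{2}{3} + \frac{Y Y - 59}{3} = - \frac{2}{3} + \frac{Y^{2} - 59}{3} = - \frac{2}{3} + \frac{-59 + Y^{2}}{3} = - \frac{2}{3} + \left(- \frac{59}{3} + \frac{Y^{2}}{3}\right) = - \frac{61}{3} + \frac{Y^{2}}{3}$)
$a{\left(z,W \right)} = 0$ ($a{\left(z,W \right)} = 0 \cdot 1 = 0$)
$J{\left(b \right)} = 2 b^{2}$ ($J{\left(b \right)} = \left(b^{2} + b b\right) + 0 = \left(b^{2} + b^{2}\right) + 0 = 2 b^{2} + 0 = 2 b^{2}$)
$L{\left(-69,-3 \right)} + J{\left(Q \right)} = \left(- \frac{61}{3} + \frac{\left(-3\right)^{2}}{3}\right) + 2 \left(-37\right)^{2} = \left(- \frac{61}{3} + \frac{1}{3} \cdot 9\right) + 2 \cdot 1369 = \left(- \frac{61}{3} + 3\right) + 2738 = - \frac{52}{3} + 2738 = \frac{8162}{3}$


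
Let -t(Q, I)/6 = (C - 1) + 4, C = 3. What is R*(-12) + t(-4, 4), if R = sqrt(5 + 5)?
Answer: -36 - 12*sqrt(10) ≈ -73.947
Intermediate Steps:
R = sqrt(10) ≈ 3.1623
t(Q, I) = -36 (t(Q, I) = -6*((3 - 1) + 4) = -6*(2 + 4) = -6*6 = -36)
R*(-12) + t(-4, 4) = sqrt(10)*(-12) - 36 = -12*sqrt(10) - 36 = -36 - 12*sqrt(10)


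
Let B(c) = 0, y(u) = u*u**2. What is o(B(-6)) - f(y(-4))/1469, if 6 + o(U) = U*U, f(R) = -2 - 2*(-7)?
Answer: -8826/1469 ≈ -6.0082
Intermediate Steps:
y(u) = u**3
f(R) = 12 (f(R) = -2 + 14 = 12)
o(U) = -6 + U**2 (o(U) = -6 + U*U = -6 + U**2)
o(B(-6)) - f(y(-4))/1469 = (-6 + 0**2) - 12/1469 = (-6 + 0) - 12/1469 = -6 - 1*12/1469 = -6 - 12/1469 = -8826/1469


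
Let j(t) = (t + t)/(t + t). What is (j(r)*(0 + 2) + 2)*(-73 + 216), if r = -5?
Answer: 572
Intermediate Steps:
j(t) = 1 (j(t) = (2*t)/((2*t)) = (2*t)*(1/(2*t)) = 1)
(j(r)*(0 + 2) + 2)*(-73 + 216) = (1*(0 + 2) + 2)*(-73 + 216) = (1*2 + 2)*143 = (2 + 2)*143 = 4*143 = 572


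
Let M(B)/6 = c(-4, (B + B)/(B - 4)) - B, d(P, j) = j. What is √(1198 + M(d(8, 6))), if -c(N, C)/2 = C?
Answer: √1090 ≈ 33.015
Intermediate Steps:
c(N, C) = -2*C
M(B) = -6*B - 24*B/(-4 + B) (M(B) = 6*(-2*(B + B)/(B - 4) - B) = 6*(-2*2*B/(-4 + B) - B) = 6*(-4*B/(-4 + B) - B) = 6*(-B - 4*B/(-4 + B)) = -6*B - 24*B/(-4 + B))
√(1198 + M(d(8, 6))) = √(1198 - 6*6²/(-4 + 6)) = √(1198 - 6*36/2) = √(1198 - 6*36*½) = √(1198 - 108) = √1090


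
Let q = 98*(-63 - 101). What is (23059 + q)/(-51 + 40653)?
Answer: 2329/13534 ≈ 0.17209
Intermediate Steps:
q = -16072 (q = 98*(-164) = -16072)
(23059 + q)/(-51 + 40653) = (23059 - 16072)/(-51 + 40653) = 6987/40602 = 6987*(1/40602) = 2329/13534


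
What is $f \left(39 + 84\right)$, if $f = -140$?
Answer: $-17220$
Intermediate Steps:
$f \left(39 + 84\right) = - 140 \left(39 + 84\right) = \left(-140\right) 123 = -17220$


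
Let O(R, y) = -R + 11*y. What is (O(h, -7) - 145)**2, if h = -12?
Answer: 44100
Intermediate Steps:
(O(h, -7) - 145)**2 = ((-1*(-12) + 11*(-7)) - 145)**2 = ((12 - 77) - 145)**2 = (-65 - 145)**2 = (-210)**2 = 44100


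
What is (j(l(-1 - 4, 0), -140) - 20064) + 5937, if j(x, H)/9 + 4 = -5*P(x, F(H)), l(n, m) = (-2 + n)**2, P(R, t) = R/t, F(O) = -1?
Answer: -11958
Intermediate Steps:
j(x, H) = -36 + 45*x (j(x, H) = -36 + 9*(-5*x/(-1)) = -36 + 9*(-5*x*(-1)) = -36 + 9*(-(-5)*x) = -36 + 9*(5*x) = -36 + 45*x)
(j(l(-1 - 4, 0), -140) - 20064) + 5937 = ((-36 + 45*(-2 + (-1 - 4))**2) - 20064) + 5937 = ((-36 + 45*(-2 - 5)**2) - 20064) + 5937 = ((-36 + 45*(-7)**2) - 20064) + 5937 = ((-36 + 45*49) - 20064) + 5937 = ((-36 + 2205) - 20064) + 5937 = (2169 - 20064) + 5937 = -17895 + 5937 = -11958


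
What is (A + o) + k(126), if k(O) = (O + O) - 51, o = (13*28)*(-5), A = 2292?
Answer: 673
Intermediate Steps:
o = -1820 (o = 364*(-5) = -1820)
k(O) = -51 + 2*O (k(O) = 2*O - 51 = -51 + 2*O)
(A + o) + k(126) = (2292 - 1820) + (-51 + 2*126) = 472 + (-51 + 252) = 472 + 201 = 673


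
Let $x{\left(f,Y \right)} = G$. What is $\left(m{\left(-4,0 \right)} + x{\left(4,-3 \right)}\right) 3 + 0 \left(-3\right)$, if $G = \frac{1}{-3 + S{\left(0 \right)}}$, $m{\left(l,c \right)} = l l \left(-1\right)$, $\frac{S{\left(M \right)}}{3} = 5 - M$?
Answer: $- \frac{191}{4} \approx -47.75$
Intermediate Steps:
$S{\left(M \right)} = 15 - 3 M$ ($S{\left(M \right)} = 3 \left(5 - M\right) = 15 - 3 M$)
$m{\left(l,c \right)} = - l^{2}$ ($m{\left(l,c \right)} = l^{2} \left(-1\right) = - l^{2}$)
$G = \frac{1}{12}$ ($G = \frac{1}{-3 + \left(15 - 0\right)} = \frac{1}{-3 + \left(15 + 0\right)} = \frac{1}{-3 + 15} = \frac{1}{12} \approx 0.083333$)
$x{\left(f,Y \right)} = \frac{1}{12}$
$\left(m{\left(-4,0 \right)} + x{\left(4,-3 \right)}\right) 3 + 0 \left(-3\right) = \left(- \left(-4\right)^{2} + \frac{1}{12}\right) 3 + 0 \left(-3\right) = \left(\left(-1\right) 16 + \frac{1}{12}\right) 3 + 0 = \left(-16 + \frac{1}{12}\right) 3 + 0 = \left(- \frac{191}{12}\right) 3 + 0 = - \frac{191}{4} + 0 = - \frac{191}{4}$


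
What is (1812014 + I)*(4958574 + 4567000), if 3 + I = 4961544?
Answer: 64521999395570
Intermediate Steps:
I = 4961541 (I = -3 + 4961544 = 4961541)
(1812014 + I)*(4958574 + 4567000) = (1812014 + 4961541)*(4958574 + 4567000) = 6773555*9525574 = 64521999395570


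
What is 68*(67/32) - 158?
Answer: -125/8 ≈ -15.625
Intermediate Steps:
68*(67/32) - 158 = 1139/8 - 158 = -125/8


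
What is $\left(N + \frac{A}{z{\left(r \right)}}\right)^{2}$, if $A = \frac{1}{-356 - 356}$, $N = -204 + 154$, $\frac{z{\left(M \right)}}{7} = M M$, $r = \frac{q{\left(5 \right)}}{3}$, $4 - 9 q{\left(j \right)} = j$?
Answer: $\frac{62464505041}{24840256} \approx 2514.6$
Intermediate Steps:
$q{\left(j \right)} = \frac{4}{9} - \frac{j}{9}$
$r = - \frac{1}{27}$ ($r = \frac{\frac{4}{9} - \frac{5}{9}}{3} = \left(\frac{4}{9} - \frac{5}{9}\right) \frac{1}{3} = \left(- \frac{1}{9}\right) \frac{1}{3} = - \frac{1}{27} \approx -0.037037$)
$z{\left(M \right)} = 7 M^{2}$ ($z{\left(M \right)} = 7 M M = 7 M^{2}$)
$N = -50$
$A = - \frac{1}{712}$ ($A = \frac{1}{-712} = - \frac{1}{712} \approx -0.0014045$)
$\left(N + \frac{A}{z{\left(r \right)}}\right)^{2} = \left(-50 - \frac{1}{712 \cdot 7 \left(- \frac{1}{27}\right)^{2}}\right)^{2} = \left(-50 - \frac{1}{712 \cdot 7 \cdot \frac{1}{729}}\right)^{2} = \left(-50 - \frac{1}{712 \cdot \frac{7}{729}}\right)^{2} = \left(-50 - \frac{729}{4984}\right)^{2} = \left(- \frac{249929}{4984}\right)^{2} = \frac{62464505041}{24840256}$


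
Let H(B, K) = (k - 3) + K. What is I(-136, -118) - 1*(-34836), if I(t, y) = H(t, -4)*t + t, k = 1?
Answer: 35516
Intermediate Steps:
H(B, K) = -2 + K (H(B, K) = (1 - 3) + K = -2 + K)
I(t, y) = -5*t (I(t, y) = (-2 - 4)*t + t = -6*t + t = -5*t)
I(-136, -118) - 1*(-34836) = -5*(-136) - 1*(-34836) = 680 + 34836 = 35516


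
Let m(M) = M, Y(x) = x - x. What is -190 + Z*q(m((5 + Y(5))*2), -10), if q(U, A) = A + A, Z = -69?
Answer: 1190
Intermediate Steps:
Y(x) = 0
q(U, A) = 2*A
-190 + Z*q(m((5 + Y(5))*2), -10) = -190 - 138*(-10) = -190 - 69*(-20) = -190 + 1380 = 1190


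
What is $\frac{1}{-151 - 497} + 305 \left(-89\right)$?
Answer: $- \frac{17589961}{648} \approx -27145.0$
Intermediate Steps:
$\frac{1}{-151 - 497} + 305 \left(-89\right) = \frac{1}{-648} - 27145 = - \frac{1}{648} - 27145 = - \frac{17589961}{648}$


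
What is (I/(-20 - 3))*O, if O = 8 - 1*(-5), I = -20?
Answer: 260/23 ≈ 11.304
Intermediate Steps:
O = 13 (O = 8 + 5 = 13)
(I/(-20 - 3))*O = (-20/(-20 - 3))*13 = (-20/(-23))*13 = -1/23*(-20)*13 = (20/23)*13 = 260/23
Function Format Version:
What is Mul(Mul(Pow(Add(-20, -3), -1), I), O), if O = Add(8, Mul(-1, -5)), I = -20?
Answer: Rational(260, 23) ≈ 11.304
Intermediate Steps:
O = 13 (O = Add(8, 5) = 13)
Mul(Mul(Pow(Add(-20, -3), -1), I), O) = Mul(Mul(Pow(Add(-20, -3), -1), -20), 13) = Mul(Mul(Pow(-23, -1), -20), 13) = Mul(Mul(Rational(-1, 23), -20), 13) = Mul(Rational(20, 23), 13) = Rational(260, 23)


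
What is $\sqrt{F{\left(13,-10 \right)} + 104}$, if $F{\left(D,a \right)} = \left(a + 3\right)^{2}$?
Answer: $3 \sqrt{17} \approx 12.369$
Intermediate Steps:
$F{\left(D,a \right)} = \left(3 + a\right)^{2}$
$\sqrt{F{\left(13,-10 \right)} + 104} = \sqrt{\left(3 - 10\right)^{2} + 104} = \sqrt{\left(-7\right)^{2} + 104} = \sqrt{49 + 104} = \sqrt{153} = 3 \sqrt{17}$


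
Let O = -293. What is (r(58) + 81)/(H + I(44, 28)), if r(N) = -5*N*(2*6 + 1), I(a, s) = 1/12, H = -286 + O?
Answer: 44268/6947 ≈ 6.3722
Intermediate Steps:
H = -579 (H = -286 - 293 = -579)
I(a, s) = 1/12
r(N) = -65*N (r(N) = -5*N*(12 + 1) = -5*N*13 = -65*N)
(r(58) + 81)/(H + I(44, 28)) = (-65*58 + 81)/(-579 + 1/12) = (-3770 + 81)/(-6947/12) = -3689*(-12/6947) = 44268/6947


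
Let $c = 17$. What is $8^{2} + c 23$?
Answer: $455$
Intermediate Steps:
$8^{2} + c 23 = 8^{2} + 17 \cdot 23 = 64 + 391 = 455$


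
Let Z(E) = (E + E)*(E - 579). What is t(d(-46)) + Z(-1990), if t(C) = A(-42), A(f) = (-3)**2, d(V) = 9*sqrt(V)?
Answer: 10224629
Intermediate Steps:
A(f) = 9
Z(E) = 2*E*(-579 + E) (Z(E) = (2*E)*(-579 + E) = 2*E*(-579 + E))
t(C) = 9
t(d(-46)) + Z(-1990) = 9 + 2*(-1990)*(-579 - 1990) = 9 + 2*(-1990)*(-2569) = 9 + 10224620 = 10224629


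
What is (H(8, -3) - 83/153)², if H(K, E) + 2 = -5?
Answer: 1331716/23409 ≈ 56.889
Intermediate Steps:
H(K, E) = -7 (H(K, E) = -2 - 5 = -7)
(H(8, -3) - 83/153)² = (-7 - 83/153)² = (-1154/153)² = 1331716/23409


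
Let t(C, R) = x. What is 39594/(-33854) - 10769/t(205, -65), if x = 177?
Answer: -185790932/2996079 ≈ -62.011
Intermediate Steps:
t(C, R) = 177
39594/(-33854) - 10769/t(205, -65) = 39594/(-33854) - 10769/177 = 39594*(-1/33854) - 10769*1/177 = -19797/16927 - 10769/177 = -185790932/2996079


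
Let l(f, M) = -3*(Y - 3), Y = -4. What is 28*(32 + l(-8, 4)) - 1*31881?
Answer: -30397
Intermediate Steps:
l(f, M) = 21 (l(f, M) = -3*(-4 - 3) = -3*(-7) = 21)
28*(32 + l(-8, 4)) - 1*31881 = 28*(32 + 21) - 1*31881 = 28*53 - 31881 = 1484 - 31881 = -30397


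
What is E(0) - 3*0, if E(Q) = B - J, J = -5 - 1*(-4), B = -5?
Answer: -4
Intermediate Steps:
J = -1 (J = -5 + 4 = -1)
E(Q) = -4 (E(Q) = -5 - 1*(-1) = -5 + 1 = -4)
E(0) - 3*0 = -4 - 3*0 = -4 + 0 = -4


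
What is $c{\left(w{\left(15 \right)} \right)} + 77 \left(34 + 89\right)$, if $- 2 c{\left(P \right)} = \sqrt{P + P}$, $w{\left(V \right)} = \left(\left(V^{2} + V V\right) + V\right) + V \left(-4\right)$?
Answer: $9471 - \frac{9 \sqrt{10}}{2} \approx 9456.8$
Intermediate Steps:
$w{\left(V \right)} = - 3 V + 2 V^{2}$ ($w{\left(V \right)} = \left(\left(V^{2} + V^{2}\right) + V\right) - 4 V = \left(2 V^{2} + V\right) - 4 V = \left(V + 2 V^{2}\right) - 4 V = - 3 V + 2 V^{2}$)
$c{\left(P \right)} = - \frac{\sqrt{2} \sqrt{P}}{2}$ ($c{\left(P \right)} = - \frac{\sqrt{P + P}}{2} = - \frac{\sqrt{2 P}}{2} = - \frac{\sqrt{2} \sqrt{P}}{2}$)
$c{\left(w{\left(15 \right)} \right)} + 77 \left(34 + 89\right) = - \frac{\sqrt{2} \sqrt{15 \left(-3 + 2 \cdot 15\right)}}{2} + 77 \left(34 + 89\right) = - \frac{\sqrt{2} \sqrt{15 \left(-3 + 30\right)}}{2} + 77 \cdot 123 = - \frac{\sqrt{2} \sqrt{15 \cdot 27}}{2} + 9471 = - \frac{\sqrt{2} \sqrt{405}}{2} + 9471 = - \frac{\sqrt{2} \cdot 9 \sqrt{5}}{2} + 9471 = - \frac{9 \sqrt{10}}{2} + 9471 = 9471 - \frac{9 \sqrt{10}}{2}$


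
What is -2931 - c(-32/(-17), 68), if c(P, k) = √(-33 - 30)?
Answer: -2931 - 3*I*√7 ≈ -2931.0 - 7.9373*I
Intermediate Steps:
c(P, k) = 3*I*√7 (c(P, k) = √(-63) = 3*I*√7)
-2931 - c(-32/(-17), 68) = -2931 - 3*I*√7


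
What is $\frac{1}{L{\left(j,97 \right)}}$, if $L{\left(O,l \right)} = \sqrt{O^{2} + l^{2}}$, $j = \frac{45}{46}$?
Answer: $\frac{46 \sqrt{19911469}}{19911469} \approx 0.010309$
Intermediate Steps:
$j = \frac{45}{46}$ ($j = 45 \cdot \frac{1}{46} = \frac{45}{46} \approx 0.97826$)
$\frac{1}{L{\left(j,97 \right)}} = \frac{1}{\sqrt{\left(\frac{45}{46}\right)^{2} + 97^{2}}} = \frac{1}{\sqrt{\frac{2025}{2116} + 9409}} = \frac{1}{\sqrt{\frac{19911469}{2116}}} = \frac{1}{\frac{1}{46} \sqrt{19911469}} = \frac{46 \sqrt{19911469}}{19911469}$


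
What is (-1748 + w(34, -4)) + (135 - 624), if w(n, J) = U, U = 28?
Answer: -2209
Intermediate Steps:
w(n, J) = 28
(-1748 + w(34, -4)) + (135 - 624) = (-1748 + 28) + (135 - 624) = -1720 - 489 = -2209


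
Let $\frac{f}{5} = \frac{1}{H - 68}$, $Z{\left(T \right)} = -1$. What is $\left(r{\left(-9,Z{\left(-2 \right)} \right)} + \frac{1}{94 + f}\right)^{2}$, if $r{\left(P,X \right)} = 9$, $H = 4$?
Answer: $\frac{2933630569}{36132121} \approx 81.192$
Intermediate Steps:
$f = - \frac{5}{64}$ ($f = \frac{5}{4 - 68} = \frac{5}{-64} = 5 \left(- \frac{1}{64}\right) = - \frac{5}{64} \approx -0.078125$)
$\left(r{\left(-9,Z{\left(-2 \right)} \right)} + \frac{1}{94 + f}\right)^{2} = \left(9 + \frac{1}{94 - \frac{5}{64}}\right)^{2} = \left(9 + \frac{1}{\frac{6011}{64}}\right)^{2} = \left(9 + \frac{64}{6011}\right)^{2} = \left(\frac{54163}{6011}\right)^{2} = \frac{2933630569}{36132121}$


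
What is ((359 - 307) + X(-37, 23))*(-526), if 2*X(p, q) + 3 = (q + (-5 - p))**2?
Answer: -822138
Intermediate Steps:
X(p, q) = -3/2 + (-5 + q - p)**2/2 (X(p, q) = -3/2 + (q + (-5 - p))**2/2 = -3/2 + (-5 + q - p)**2/2)
((359 - 307) + X(-37, 23))*(-526) = ((359 - 307) + (-3/2 + (5 - 37 - 1*23)**2/2))*(-526) = (52 + (-3/2 + (5 - 37 - 23)**2/2))*(-526) = (52 + (-3/2 + (1/2)*(-55)**2))*(-526) = (52 + (-3/2 + (1/2)*3025))*(-526) = (52 + (-3/2 + 3025/2))*(-526) = (52 + 1511)*(-526) = 1563*(-526) = -822138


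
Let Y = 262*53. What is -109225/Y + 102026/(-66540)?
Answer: -1085570567/115496805 ≈ -9.3991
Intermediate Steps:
Y = 13886
-109225/Y + 102026/(-66540) = -109225/13886 + 102026/(-66540) = -109225*1/13886 + 102026*(-1/66540) = -109225/13886 - 51013/33270 = -1085570567/115496805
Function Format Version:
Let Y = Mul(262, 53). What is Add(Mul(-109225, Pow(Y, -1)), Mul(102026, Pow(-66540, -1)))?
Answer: Rational(-1085570567, 115496805) ≈ -9.3991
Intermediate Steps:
Y = 13886
Add(Mul(-109225, Pow(Y, -1)), Mul(102026, Pow(-66540, -1))) = Add(Mul(-109225, Pow(13886, -1)), Mul(102026, Pow(-66540, -1))) = Add(Mul(-109225, Rational(1, 13886)), Mul(102026, Rational(-1, 66540))) = Add(Rational(-109225, 13886), Rational(-51013, 33270)) = Rational(-1085570567, 115496805)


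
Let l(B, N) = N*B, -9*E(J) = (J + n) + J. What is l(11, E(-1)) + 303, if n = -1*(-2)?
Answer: 303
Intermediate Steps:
n = 2
E(J) = -2/9 - 2*J/9 (E(J) = -((J + 2) + J)/9 = -((2 + J) + J)/9 = -(2 + 2*J)/9 = -2/9 - 2*J/9)
l(B, N) = B*N
l(11, E(-1)) + 303 = 11*(-2/9 - 2/9*(-1)) + 303 = 11*(-2/9 + 2/9) + 303 = 11*0 + 303 = 0 + 303 = 303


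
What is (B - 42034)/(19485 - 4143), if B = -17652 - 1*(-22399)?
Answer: -12429/5114 ≈ -2.4304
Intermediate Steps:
B = 4747 (B = -17652 + 22399 = 4747)
(B - 42034)/(19485 - 4143) = (4747 - 42034)/(19485 - 4143) = -37287/15342 = -37287*1/15342 = -12429/5114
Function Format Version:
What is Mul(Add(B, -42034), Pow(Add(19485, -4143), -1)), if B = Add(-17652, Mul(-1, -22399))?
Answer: Rational(-12429, 5114) ≈ -2.4304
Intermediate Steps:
B = 4747 (B = Add(-17652, 22399) = 4747)
Mul(Add(B, -42034), Pow(Add(19485, -4143), -1)) = Mul(Add(4747, -42034), Pow(Add(19485, -4143), -1)) = Mul(-37287, Pow(15342, -1)) = Mul(-37287, Rational(1, 15342)) = Rational(-12429, 5114)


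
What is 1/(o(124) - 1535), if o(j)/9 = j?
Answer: -1/419 ≈ -0.0023866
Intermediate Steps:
o(j) = 9*j
1/(o(124) - 1535) = 1/(9*124 - 1535) = 1/(1116 - 1535) = 1/(-419) = -1/419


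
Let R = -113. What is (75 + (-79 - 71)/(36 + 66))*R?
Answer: -141250/17 ≈ -8308.8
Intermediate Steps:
(75 + (-79 - 71)/(36 + 66))*R = (75 + (-79 - 71)/(36 + 66))*(-113) = (75 - 150/102)*(-113) = (75 - 150*1/102)*(-113) = (75 - 25/17)*(-113) = (1250/17)*(-113) = -141250/17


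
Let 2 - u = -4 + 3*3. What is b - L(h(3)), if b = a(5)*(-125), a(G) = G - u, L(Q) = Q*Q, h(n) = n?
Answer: -1009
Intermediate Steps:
L(Q) = Q**2
u = -3 (u = 2 - (-4 + 3*3) = 2 - (-4 + 9) = 2 - 1*5 = 2 - 5 = -3)
a(G) = 3 + G (a(G) = G - 1*(-3) = G + 3 = 3 + G)
b = -1000 (b = (3 + 5)*(-125) = 8*(-125) = -1000)
b - L(h(3)) = -1000 - 1*3**2 = -1000 - 1*9 = -1000 - 9 = -1009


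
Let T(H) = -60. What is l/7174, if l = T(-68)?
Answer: -30/3587 ≈ -0.0083635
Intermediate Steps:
l = -60
l/7174 = -60/7174 = -60*1/7174 = -30/3587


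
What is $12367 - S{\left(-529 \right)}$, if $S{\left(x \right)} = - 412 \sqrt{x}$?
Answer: $12367 + 9476 i \approx 12367.0 + 9476.0 i$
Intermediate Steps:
$12367 - S{\left(-529 \right)} = 12367 - - 412 \sqrt{-529} = 12367 - - 412 \cdot 23 i = 12367 - - 9476 i = 12367 + 9476 i$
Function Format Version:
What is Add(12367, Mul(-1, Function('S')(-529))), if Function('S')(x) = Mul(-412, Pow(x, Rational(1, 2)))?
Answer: Add(12367, Mul(9476, I)) ≈ Add(12367., Mul(9476.0, I))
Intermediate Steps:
Add(12367, Mul(-1, Function('S')(-529))) = Add(12367, Mul(-1, Mul(-412, Pow(-529, Rational(1, 2))))) = Add(12367, Mul(-1, Mul(-412, Mul(23, I)))) = Add(12367, Mul(-1, Mul(-9476, I))) = Add(12367, Mul(9476, I))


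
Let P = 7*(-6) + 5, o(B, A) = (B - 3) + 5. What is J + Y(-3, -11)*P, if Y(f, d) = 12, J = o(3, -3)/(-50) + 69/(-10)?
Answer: -451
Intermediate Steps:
o(B, A) = 2 + B (o(B, A) = (-3 + B) + 5 = 2 + B)
J = -7 (J = (2 + 3)/(-50) + 69/(-10) = 5*(-1/50) + 69*(-1/10) = -1/10 - 69/10 = -7)
P = -37 (P = -42 + 5 = -37)
J + Y(-3, -11)*P = -7 + 12*(-37) = -7 - 444 = -451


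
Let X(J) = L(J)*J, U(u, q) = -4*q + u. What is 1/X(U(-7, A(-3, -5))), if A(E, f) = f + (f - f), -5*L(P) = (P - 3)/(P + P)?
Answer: -1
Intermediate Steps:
L(P) = -(-3 + P)/(10*P) (L(P) = -(P - 3)/(5*(P + P)) = -(-3 + P)/(5*(2*P)) = -(-3 + P)*1/(2*P)/5 = -(-3 + P)/(10*P))
A(E, f) = f (A(E, f) = f + 0 = f)
U(u, q) = u - 4*q
X(J) = 3/10 - J/10 (X(J) = ((3 - J)/(10*J))*J = 3/10 - J/10)
1/X(U(-7, A(-3, -5))) = 1/(3/10 - (-7 - 4*(-5))/10) = 1/(3/10 - (-7 + 20)/10) = 1/(3/10 - ⅒*13) = 1/(3/10 - 13/10) = 1/(-1) = -1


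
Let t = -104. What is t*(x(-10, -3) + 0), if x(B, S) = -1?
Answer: 104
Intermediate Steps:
t*(x(-10, -3) + 0) = -104*(-1 + 0) = -104*(-1) = 104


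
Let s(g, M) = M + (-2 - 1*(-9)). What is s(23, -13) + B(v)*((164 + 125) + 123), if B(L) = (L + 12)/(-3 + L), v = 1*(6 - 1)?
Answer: 3496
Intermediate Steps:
v = 5 (v = 1*5 = 5)
s(g, M) = 7 + M (s(g, M) = M + (-2 + 9) = M + 7 = 7 + M)
B(L) = (12 + L)/(-3 + L)
s(23, -13) + B(v)*((164 + 125) + 123) = (7 - 13) + ((12 + 5)/(-3 + 5))*((164 + 125) + 123) = -6 + (17/2)*(289 + 123) = -6 + ((1/2)*17)*412 = -6 + (17/2)*412 = -6 + 3502 = 3496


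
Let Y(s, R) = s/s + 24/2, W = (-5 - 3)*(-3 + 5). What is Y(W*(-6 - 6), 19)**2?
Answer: 169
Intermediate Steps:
W = -16 (W = -8*2 = -16)
Y(s, R) = 13 (Y(s, R) = 1 + 24*(1/2) = 1 + 12 = 13)
Y(W*(-6 - 6), 19)**2 = 13**2 = 169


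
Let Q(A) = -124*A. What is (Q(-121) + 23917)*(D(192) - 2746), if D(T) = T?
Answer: -99404234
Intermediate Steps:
(Q(-121) + 23917)*(D(192) - 2746) = (-124*(-121) + 23917)*(192 - 2746) = (15004 + 23917)*(-2554) = 38921*(-2554) = -99404234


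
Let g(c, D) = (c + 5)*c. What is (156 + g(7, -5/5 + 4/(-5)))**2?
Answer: 57600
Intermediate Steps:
g(c, D) = c*(5 + c) (g(c, D) = (5 + c)*c = c*(5 + c))
(156 + g(7, -5/5 + 4/(-5)))**2 = (156 + 7*(5 + 7))**2 = (156 + 7*12)**2 = (156 + 84)**2 = 240**2 = 57600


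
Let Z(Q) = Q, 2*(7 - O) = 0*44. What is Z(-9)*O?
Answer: -63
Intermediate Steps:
O = 7 (O = 7 - 0*44 = 7 - 1/2*0 = 7 + 0 = 7)
Z(-9)*O = -9*7 = -63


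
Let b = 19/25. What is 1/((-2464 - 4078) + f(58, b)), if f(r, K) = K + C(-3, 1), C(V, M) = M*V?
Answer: -25/163606 ≈ -0.00015281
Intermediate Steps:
b = 19/25 (b = 19*(1/25) = 19/25 ≈ 0.76000)
f(r, K) = -3 + K (f(r, K) = K + 1*(-3) = K - 3 = -3 + K)
1/((-2464 - 4078) + f(58, b)) = 1/((-2464 - 4078) + (-3 + 19/25)) = 1/(-6542 - 56/25) = 1/(-163606/25) = -25/163606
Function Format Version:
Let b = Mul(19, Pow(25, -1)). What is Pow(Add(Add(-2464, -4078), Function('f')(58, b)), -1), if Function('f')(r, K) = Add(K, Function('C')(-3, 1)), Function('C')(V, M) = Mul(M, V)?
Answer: Rational(-25, 163606) ≈ -0.00015281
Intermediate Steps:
b = Rational(19, 25) (b = Mul(19, Rational(1, 25)) = Rational(19, 25) ≈ 0.76000)
Function('f')(r, K) = Add(-3, K) (Function('f')(r, K) = Add(K, Mul(1, -3)) = Add(K, -3) = Add(-3, K))
Pow(Add(Add(-2464, -4078), Function('f')(58, b)), -1) = Pow(Add(Add(-2464, -4078), Add(-3, Rational(19, 25))), -1) = Pow(Add(-6542, Rational(-56, 25)), -1) = Pow(Rational(-163606, 25), -1) = Rational(-25, 163606)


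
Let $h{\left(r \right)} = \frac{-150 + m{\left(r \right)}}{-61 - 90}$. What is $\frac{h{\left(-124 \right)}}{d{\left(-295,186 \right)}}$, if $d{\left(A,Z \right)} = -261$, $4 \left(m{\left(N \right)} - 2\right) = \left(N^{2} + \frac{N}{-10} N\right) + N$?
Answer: $\frac{16403}{197055} \approx 0.083241$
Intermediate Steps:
$m{\left(N \right)} = 2 + \frac{N}{4} + \frac{9 N^{2}}{40}$ ($m{\left(N \right)} = 2 + \frac{\left(N^{2} + \frac{N}{-10} N\right) + N}{4} = 2 + \frac{\left(N^{2} + N \left(- \frac{1}{10}\right) N\right) + N}{4} = 2 + \frac{\left(N^{2} + - \frac{N}{10} N\right) + N}{4} = 2 + \frac{\left(N^{2} - \frac{N^{2}}{10}\right) + N}{4} = 2 + \frac{\frac{9 N^{2}}{10} + N}{4} = 2 + \frac{N + \frac{9 N^{2}}{10}}{4} = 2 + \left(\frac{N}{4} + \frac{9 N^{2}}{40}\right) = 2 + \frac{N}{4} + \frac{9 N^{2}}{40}$)
$h{\left(r \right)} = \frac{148}{151} - \frac{9 r^{2}}{6040} - \frac{r}{604}$ ($h{\left(r \right)} = \frac{-150 + \left(2 + \frac{r}{4} + \frac{9 r^{2}}{40}\right)}{-61 - 90} = \frac{-148 + \frac{r}{4} + \frac{9 r^{2}}{40}}{-151} = \left(-148 + \frac{r}{4} + \frac{9 r^{2}}{40}\right) \left(- \frac{1}{151}\right) = \frac{148}{151} - \frac{9 r^{2}}{6040} - \frac{r}{604}$)
$\frac{h{\left(-124 \right)}}{d{\left(-295,186 \right)}} = \frac{\frac{148}{151} - \frac{9 \left(-124\right)^{2}}{6040} - - \frac{31}{151}}{-261} = \left(\frac{148}{151} - \frac{17298}{755} + \frac{31}{151}\right) \left(- \frac{1}{261}\right) = \left(- \frac{16403}{755}\right) \left(- \frac{1}{261}\right) = \frac{16403}{197055}$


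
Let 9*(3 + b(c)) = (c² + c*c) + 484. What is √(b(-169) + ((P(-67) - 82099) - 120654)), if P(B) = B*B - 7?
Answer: 2*I*√431715/3 ≈ 438.03*I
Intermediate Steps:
P(B) = -7 + B² (P(B) = B² - 7 = -7 + B²)
b(c) = 457/9 + 2*c²/9 (b(c) = -3 + ((c² + c*c) + 484)/9 = -3 + ((c² + c²) + 484)/9 = -3 + (2*c² + 484)/9 = -3 + (484 + 2*c²)/9 = -3 + (484/9 + 2*c²/9) = 457/9 + 2*c²/9)
√(b(-169) + ((P(-67) - 82099) - 120654)) = √((457/9 + (2/9)*(-169)²) + (((-7 + (-67)²) - 82099) - 120654)) = √((457/9 + (2/9)*28561) + (((-7 + 4489) - 82099) - 120654)) = √((457/9 + 57122/9) + ((4482 - 82099) - 120654)) = √(19193/3 + (-77617 - 120654)) = √(19193/3 - 198271) = √(-575620/3) = 2*I*√431715/3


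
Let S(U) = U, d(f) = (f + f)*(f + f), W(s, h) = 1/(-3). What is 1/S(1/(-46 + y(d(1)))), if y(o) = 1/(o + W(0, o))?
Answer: -503/11 ≈ -45.727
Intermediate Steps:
W(s, h) = -⅓ (W(s, h) = 1*(-⅓) = -⅓)
d(f) = 4*f² (d(f) = (2*f)*(2*f) = 4*f²)
y(o) = 1/(-⅓ + o) (y(o) = 1/(o - ⅓) = 1/(-⅓ + o))
1/S(1/(-46 + y(d(1)))) = 1/(1/(-46 + 3/(-1 + 3*(4*1²)))) = 1/(1/(-46 + 3/(-1 + 3*(4*1)))) = 1/(1/(-46 + 3/(-1 + 3*4))) = 1/(1/(-46 + 3/(-1 + 12))) = 1/(1/(-46 + 3/11)) = 1/(1/(-503/11)) = 1/(-11/503) = -503/11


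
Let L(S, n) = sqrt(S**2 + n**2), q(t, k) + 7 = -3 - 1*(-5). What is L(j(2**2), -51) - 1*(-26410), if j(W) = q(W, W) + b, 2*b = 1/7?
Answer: 26410 + 3*sqrt(57173)/14 ≈ 26461.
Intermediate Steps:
q(t, k) = -5 (q(t, k) = -7 + (-3 - 1*(-5)) = -7 + (-3 + 5) = -7 + 2 = -5)
b = 1/14 (b = (1/2)/7 = (1/2)*(1/7) = 1/14 ≈ 0.071429)
j(W) = -69/14 (j(W) = -5 + 1/14 = -69/14)
L(j(2**2), -51) - 1*(-26410) = sqrt((-69/14)**2 + (-51)**2) - 1*(-26410) = sqrt(4761/196 + 2601) + 26410 = sqrt(514557/196) + 26410 = 3*sqrt(57173)/14 + 26410 = 26410 + 3*sqrt(57173)/14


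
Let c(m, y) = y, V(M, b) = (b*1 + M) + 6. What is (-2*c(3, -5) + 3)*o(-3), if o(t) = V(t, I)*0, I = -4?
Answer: 0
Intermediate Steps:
V(M, b) = 6 + M + b (V(M, b) = (b + M) + 6 = (M + b) + 6 = 6 + M + b)
o(t) = 0 (o(t) = (6 + t - 4)*0 = (2 + t)*0 = 0)
(-2*c(3, -5) + 3)*o(-3) = (-2*(-5) + 3)*0 = (10 + 3)*0 = 13*0 = 0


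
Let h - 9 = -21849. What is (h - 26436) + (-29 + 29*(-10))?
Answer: -48595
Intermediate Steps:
h = -21840 (h = 9 - 21849 = -21840)
(h - 26436) + (-29 + 29*(-10)) = (-21840 - 26436) + (-29 + 29*(-10)) = -48276 + (-29 - 290) = -48276 - 319 = -48595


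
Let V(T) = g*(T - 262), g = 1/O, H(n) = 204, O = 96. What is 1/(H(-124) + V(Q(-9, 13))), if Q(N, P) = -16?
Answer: 48/9653 ≈ 0.0049725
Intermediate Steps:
g = 1/96 ≈ 0.010417
V(T) = -131/48 + T/96 (V(T) = (T - 262)/96 = (-262 + T)/96 = -131/48 + T/96)
1/(H(-124) + V(Q(-9, 13))) = 1/(204 + (-131/48 + (1/96)*(-16))) = 1/(204 + (-131/48 - 1/6)) = 1/(204 - 139/48) = 1/(9653/48) = 48/9653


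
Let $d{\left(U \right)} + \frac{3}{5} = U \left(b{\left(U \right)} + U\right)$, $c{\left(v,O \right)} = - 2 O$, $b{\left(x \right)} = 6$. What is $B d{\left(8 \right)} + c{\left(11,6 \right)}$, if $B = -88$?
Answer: $- \frac{49076}{5} \approx -9815.2$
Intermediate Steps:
$d{\left(U \right)} = - \frac{3}{5} + U \left(6 + U\right)$
$B d{\left(8 \right)} + c{\left(11,6 \right)} = - 88 \left(- \frac{3}{5} + 8^{2} + 6 \cdot 8\right) - 12 = - 88 \left(- \frac{3}{5} + 64 + 48\right) - 12 = \left(-88\right) \frac{557}{5} - 12 = - \frac{49016}{5} - 12 = - \frac{49076}{5}$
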